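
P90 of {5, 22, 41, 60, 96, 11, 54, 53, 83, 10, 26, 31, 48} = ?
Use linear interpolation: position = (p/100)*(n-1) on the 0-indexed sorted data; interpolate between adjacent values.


Sorted: 5, 10, 11, 22, 26, 31, 41, 48, 53, 54, 60, 83, 96
n = 13
Index = 90/100 * 12 = 10.8000
Lower = data[10] = 60, Upper = data[11] = 83
P90 = 60 + 0.8000*(23) = 78.4000

P90 = 78.4000


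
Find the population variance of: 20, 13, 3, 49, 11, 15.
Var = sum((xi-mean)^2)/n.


Mean = 18.5000
Squared deviations: 2.2500, 30.2500, 240.2500, 930.2500, 56.2500, 12.2500
Sum = 1271.5000
Variance = 1271.5000/6 = 211.9167

Variance = 211.9167


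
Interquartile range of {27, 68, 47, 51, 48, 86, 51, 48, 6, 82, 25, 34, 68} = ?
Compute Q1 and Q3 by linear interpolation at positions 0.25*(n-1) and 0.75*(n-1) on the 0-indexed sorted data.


Sorted: 6, 25, 27, 34, 47, 48, 48, 51, 51, 68, 68, 82, 86
Q1 (25th %ile) = 34.0000
Q3 (75th %ile) = 68.0000
IQR = 68.0000 - 34.0000 = 34.0000

IQR = 34.0000


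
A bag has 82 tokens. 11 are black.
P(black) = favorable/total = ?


P = 11/82 = 0.1341

P = 0.1341


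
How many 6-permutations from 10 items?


P(10,6) = 10!/4!
= 3628800/24
= 151200

P(10,6) = 151200


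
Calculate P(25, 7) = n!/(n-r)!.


P(25,7) = 25!/18!
= 15511210043330985984000000/6402373705728000
= 2422728000

P(25,7) = 2422728000


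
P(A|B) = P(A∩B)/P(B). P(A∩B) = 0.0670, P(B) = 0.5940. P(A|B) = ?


P(A|B) = 0.0670/0.5940 = 0.1128

P(A|B) = 0.1128


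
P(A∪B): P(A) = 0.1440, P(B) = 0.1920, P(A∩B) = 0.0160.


P(A∪B) = 0.1440 + 0.1920 - 0.0160
= 0.3360 - 0.0160
= 0.3200

P(A∪B) = 0.3200


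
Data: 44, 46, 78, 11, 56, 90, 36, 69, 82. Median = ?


Sorted: 11, 36, 44, 46, 56, 69, 78, 82, 90
n = 9 (odd)
Middle value = 56

Median = 56


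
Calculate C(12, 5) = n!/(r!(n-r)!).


C(12,5) = 12!/(5! × 7!)
= 479001600/(120 × 5040)
= 792

C(12,5) = 792


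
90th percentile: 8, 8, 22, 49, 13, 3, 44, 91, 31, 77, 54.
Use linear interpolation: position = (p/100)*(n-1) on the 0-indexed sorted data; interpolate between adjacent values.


Sorted: 3, 8, 8, 13, 22, 31, 44, 49, 54, 77, 91
n = 11
Index = 90/100 * 10 = 9.0000
Lower = data[9] = 77, Upper = data[10] = 91
P90 = 77 + 0*(14) = 77.0000

P90 = 77.0000


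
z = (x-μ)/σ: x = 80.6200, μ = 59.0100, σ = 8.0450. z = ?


z = (80.6200 - 59.0100)/8.0450
= 21.6100/8.0450
= 2.6861

z = 2.6861


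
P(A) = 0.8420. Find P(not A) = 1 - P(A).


P(not A) = 1 - 0.8420 = 0.1580

P(not A) = 0.1580


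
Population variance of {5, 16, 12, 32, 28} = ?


Mean = 18.6000
Squared deviations: 184.9600, 6.7600, 43.5600, 179.5600, 88.3600
Sum = 503.2000
Variance = 503.2000/5 = 100.6400

Variance = 100.6400


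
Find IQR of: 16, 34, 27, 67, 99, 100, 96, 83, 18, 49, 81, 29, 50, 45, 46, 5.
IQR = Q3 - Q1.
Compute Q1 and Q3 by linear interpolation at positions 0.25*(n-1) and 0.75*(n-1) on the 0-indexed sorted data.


Sorted: 5, 16, 18, 27, 29, 34, 45, 46, 49, 50, 67, 81, 83, 96, 99, 100
Q1 (25th %ile) = 28.5000
Q3 (75th %ile) = 81.5000
IQR = 81.5000 - 28.5000 = 53.0000

IQR = 53.0000


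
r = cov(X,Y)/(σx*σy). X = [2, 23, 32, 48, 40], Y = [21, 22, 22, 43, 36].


Mean X = 29.0000, Mean Y = 28.8000
SD X = 15.849290, SD Y = 9.019978
Cov = 116.000000
r = 116.000000/(15.849290*9.019978) = 0.8114

r = 0.8114


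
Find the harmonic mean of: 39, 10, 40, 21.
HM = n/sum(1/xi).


Sum of reciprocals = 1/39 + 1/10 + 1/40 + 1/21 = 0.198260
HM = 4/0.198260 = 20.1755

HM = 20.1755


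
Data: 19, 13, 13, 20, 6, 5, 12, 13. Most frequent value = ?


Frequencies: 5:1, 6:1, 12:1, 13:3, 19:1, 20:1
Max frequency = 3
Mode = 13

Mode = 13


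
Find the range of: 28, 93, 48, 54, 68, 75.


Max = 93, Min = 28
Range = 93 - 28 = 65

Range = 65


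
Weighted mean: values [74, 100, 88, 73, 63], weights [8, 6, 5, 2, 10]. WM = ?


Numerator = 74*8 + 100*6 + 88*5 + 73*2 + 63*10 = 2408
Denominator = 8 + 6 + 5 + 2 + 10 = 31
WM = 2408/31 = 77.6774

WM = 77.6774


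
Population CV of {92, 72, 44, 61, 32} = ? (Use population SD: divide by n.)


Mean = 60.2000
SD = 21.0181
CV = (21.0181/60.2000)*100 = 34.9138%

CV = 34.9138%


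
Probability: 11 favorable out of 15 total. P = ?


P = 11/15 = 0.7333

P = 0.7333


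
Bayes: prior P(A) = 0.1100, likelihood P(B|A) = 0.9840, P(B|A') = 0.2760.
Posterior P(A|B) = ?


P(B) = P(B|A)*P(A) + P(B|A')*P(A')
= 0.9840*0.1100 + 0.2760*0.8900
= 0.108240 + 0.245640 = 0.353880
P(A|B) = 0.108240/0.353880 = 0.3059

P(A|B) = 0.3059


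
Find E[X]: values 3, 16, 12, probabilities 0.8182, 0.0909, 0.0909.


E[X] = 3*0.8182 + 16*0.0909 + 12*0.0909
= 2.4546 + 1.4544 + 1.0908
= 4.9998

E[X] = 4.9998


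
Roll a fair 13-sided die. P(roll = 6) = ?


Favorable outcomes (roll = 6): 1
Total outcomes = 13
P = 1/13 = 0.0769

P = 0.0769


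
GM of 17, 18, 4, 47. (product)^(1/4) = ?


Product = 17 × 18 × 4 × 47 = 57528
GM = 57528^(1/4) = 15.4871

GM = 15.4871


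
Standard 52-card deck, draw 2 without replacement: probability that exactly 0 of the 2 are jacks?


Hypergeometric: P(X=0) = C(4,0)·C(48,2) / C(52,2)
= 1 × 1128 / 1326
= 1128/1326 = 0.8507

P = 0.8507


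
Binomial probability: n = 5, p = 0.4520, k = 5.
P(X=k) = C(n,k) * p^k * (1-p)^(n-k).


C(5,5) = 1
p^5 = 0.018867
(1-p)^0 = 1.000000
P = 1 * 0.018867 * 1.000000 = 0.0189

P(X=5) = 0.0189


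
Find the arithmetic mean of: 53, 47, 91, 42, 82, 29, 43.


Sum = 53 + 47 + 91 + 42 + 82 + 29 + 43 = 387
n = 7
Mean = 387/7 = 55.2857

Mean = 55.2857


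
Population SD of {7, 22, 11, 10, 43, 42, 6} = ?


Mean = 20.1429
Variance = 223.2653
SD = sqrt(223.2653) = 14.9421

SD = 14.9421


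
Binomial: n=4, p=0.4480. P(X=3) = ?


C(4,3) = 4
p^3 = 0.089915
(1-p)^1 = 0.552000
P = 4 * 0.089915 * 0.552000 = 0.1985

P(X=3) = 0.1985


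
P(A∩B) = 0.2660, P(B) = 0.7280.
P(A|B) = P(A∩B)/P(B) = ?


P(A|B) = 0.2660/0.7280 = 0.3654

P(A|B) = 0.3654


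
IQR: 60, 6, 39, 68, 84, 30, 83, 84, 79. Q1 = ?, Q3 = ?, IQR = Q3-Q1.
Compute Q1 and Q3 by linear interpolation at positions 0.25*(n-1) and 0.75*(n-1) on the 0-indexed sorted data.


Sorted: 6, 30, 39, 60, 68, 79, 83, 84, 84
Q1 (25th %ile) = 39.0000
Q3 (75th %ile) = 83.0000
IQR = 83.0000 - 39.0000 = 44.0000

IQR = 44.0000


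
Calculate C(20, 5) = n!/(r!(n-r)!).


C(20,5) = 20!/(5! × 15!)
= 2432902008176640000/(120 × 1307674368000)
= 15504

C(20,5) = 15504


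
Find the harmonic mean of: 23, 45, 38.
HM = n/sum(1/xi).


Sum of reciprocals = 1/23 + 1/45 + 1/38 = 0.092016
HM = 3/0.092016 = 32.6029

HM = 32.6029


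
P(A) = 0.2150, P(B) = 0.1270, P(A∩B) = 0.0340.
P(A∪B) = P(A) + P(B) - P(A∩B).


P(A∪B) = 0.2150 + 0.1270 - 0.0340
= 0.3420 - 0.0340
= 0.3080

P(A∪B) = 0.3080


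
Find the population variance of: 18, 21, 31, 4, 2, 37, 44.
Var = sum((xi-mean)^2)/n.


Mean = 22.4286
Squared deviations: 19.6122, 2.0408, 73.4694, 339.6122, 417.3265, 212.3265, 465.3265
Sum = 1529.7143
Variance = 1529.7143/7 = 218.5306

Variance = 218.5306


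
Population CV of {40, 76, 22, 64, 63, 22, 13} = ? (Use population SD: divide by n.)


Mean = 42.8571
SD = 23.0554
CV = (23.0554/42.8571)*100 = 53.7959%

CV = 53.7959%


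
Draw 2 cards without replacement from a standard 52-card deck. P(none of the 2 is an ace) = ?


P(no aces) = (48/52) × (47/51)
= 0.8507

P = 0.8507


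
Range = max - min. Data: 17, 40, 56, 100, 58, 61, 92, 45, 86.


Max = 100, Min = 17
Range = 100 - 17 = 83

Range = 83


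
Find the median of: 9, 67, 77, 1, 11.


Sorted: 1, 9, 11, 67, 77
n = 5 (odd)
Middle value = 11

Median = 11


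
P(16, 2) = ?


P(16,2) = 16!/14!
= 20922789888000/87178291200
= 240

P(16,2) = 240


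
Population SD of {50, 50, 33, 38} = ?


Mean = 42.7500
Variance = 55.6875
SD = sqrt(55.6875) = 7.4624

SD = 7.4624


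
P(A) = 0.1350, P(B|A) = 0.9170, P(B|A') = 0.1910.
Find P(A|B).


P(B) = P(B|A)*P(A) + P(B|A')*P(A')
= 0.9170*0.1350 + 0.1910*0.8650
= 0.123795 + 0.165215 = 0.289010
P(A|B) = 0.123795/0.289010 = 0.4283

P(A|B) = 0.4283


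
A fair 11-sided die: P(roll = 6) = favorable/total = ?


Favorable outcomes (roll = 6): 1
Total outcomes = 11
P = 1/11 = 0.0909

P = 0.0909


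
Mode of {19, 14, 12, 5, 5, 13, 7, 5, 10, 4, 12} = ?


Frequencies: 4:1, 5:3, 7:1, 10:1, 12:2, 13:1, 14:1, 19:1
Max frequency = 3
Mode = 5

Mode = 5


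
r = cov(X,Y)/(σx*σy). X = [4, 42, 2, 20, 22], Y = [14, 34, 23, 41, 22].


Mean X = 18.0000, Mean Y = 26.8000
SD X = 14.477569, SD Y = 9.537295
Cov = 84.400000
r = 84.400000/(14.477569*9.537295) = 0.6113

r = 0.6113


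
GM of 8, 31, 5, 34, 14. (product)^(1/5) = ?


Product = 8 × 31 × 5 × 34 × 14 = 590240
GM = 590240^(1/5) = 14.2628

GM = 14.2628


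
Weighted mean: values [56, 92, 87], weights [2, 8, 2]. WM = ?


Numerator = 56*2 + 92*8 + 87*2 = 1022
Denominator = 2 + 8 + 2 = 12
WM = 1022/12 = 85.1667

WM = 85.1667


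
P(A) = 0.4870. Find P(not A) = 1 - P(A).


P(not A) = 1 - 0.4870 = 0.5130

P(not A) = 0.5130


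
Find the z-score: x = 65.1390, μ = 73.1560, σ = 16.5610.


z = (65.1390 - 73.1560)/16.5610
= -8.0170/16.5610
= -0.4841

z = -0.4841


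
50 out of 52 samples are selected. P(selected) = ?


P = 50/52 = 0.9615

P = 0.9615


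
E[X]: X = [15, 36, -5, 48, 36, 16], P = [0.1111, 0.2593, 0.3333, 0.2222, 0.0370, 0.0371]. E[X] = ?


E[X] = 15*0.1111 + 36*0.2593 - 5*0.3333 + 48*0.2222 + 36*0.0370 + 16*0.0371
= 1.6665 + 9.3348 - 1.6665 + 10.6656 + 1.3320 + 0.5936
= 21.9260

E[X] = 21.9260


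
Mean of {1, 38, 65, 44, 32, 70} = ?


Sum = 1 + 38 + 65 + 44 + 32 + 70 = 250
n = 6
Mean = 250/6 = 41.6667

Mean = 41.6667


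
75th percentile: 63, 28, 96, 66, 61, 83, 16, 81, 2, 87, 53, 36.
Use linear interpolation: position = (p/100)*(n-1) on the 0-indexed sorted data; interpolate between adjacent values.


Sorted: 2, 16, 28, 36, 53, 61, 63, 66, 81, 83, 87, 96
n = 12
Index = 75/100 * 11 = 8.2500
Lower = data[8] = 81, Upper = data[9] = 83
P75 = 81 + 0.2500*(2) = 81.5000

P75 = 81.5000


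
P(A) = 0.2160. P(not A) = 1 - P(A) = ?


P(not A) = 1 - 0.2160 = 0.7840

P(not A) = 0.7840


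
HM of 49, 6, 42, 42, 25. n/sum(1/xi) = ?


Sum of reciprocals = 1/49 + 1/6 + 1/42 + 1/42 + 1/25 = 0.274694
HM = 5/0.274694 = 18.2021

HM = 18.2021


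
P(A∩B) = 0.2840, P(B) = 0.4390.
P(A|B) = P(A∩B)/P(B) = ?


P(A|B) = 0.2840/0.4390 = 0.6469

P(A|B) = 0.6469


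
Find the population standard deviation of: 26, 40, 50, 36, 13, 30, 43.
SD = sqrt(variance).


Mean = 34.0000
Variance = 128.2857
SD = sqrt(128.2857) = 11.3263

SD = 11.3263


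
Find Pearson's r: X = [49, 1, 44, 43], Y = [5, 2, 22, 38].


Mean X = 34.2500, Mean Y = 16.7500
SD X = 19.330998, SD Y = 14.446020
Cov = 138.562500
r = 138.562500/(19.330998*14.446020) = 0.4962

r = 0.4962


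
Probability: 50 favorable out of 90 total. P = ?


P = 50/90 = 0.5556

P = 0.5556


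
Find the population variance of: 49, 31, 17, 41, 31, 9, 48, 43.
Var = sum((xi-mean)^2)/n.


Mean = 33.6250
Squared deviations: 236.3906, 6.8906, 276.3906, 54.3906, 6.8906, 606.3906, 206.6406, 87.8906
Sum = 1481.8750
Variance = 1481.8750/8 = 185.2344

Variance = 185.2344


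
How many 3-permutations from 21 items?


P(21,3) = 21!/18!
= 51090942171709440000/6402373705728000
= 7980

P(21,3) = 7980


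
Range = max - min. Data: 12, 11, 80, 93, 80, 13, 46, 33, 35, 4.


Max = 93, Min = 4
Range = 93 - 4 = 89

Range = 89


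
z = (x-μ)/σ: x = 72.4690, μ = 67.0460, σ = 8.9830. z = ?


z = (72.4690 - 67.0460)/8.9830
= 5.4230/8.9830
= 0.6037

z = 0.6037


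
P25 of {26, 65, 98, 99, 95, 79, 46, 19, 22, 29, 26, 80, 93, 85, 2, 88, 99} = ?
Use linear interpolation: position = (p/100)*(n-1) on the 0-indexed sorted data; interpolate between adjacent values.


Sorted: 2, 19, 22, 26, 26, 29, 46, 65, 79, 80, 85, 88, 93, 95, 98, 99, 99
n = 17
Index = 25/100 * 16 = 4.0000
Lower = data[4] = 26, Upper = data[5] = 29
P25 = 26 + 0*(3) = 26.0000

P25 = 26.0000


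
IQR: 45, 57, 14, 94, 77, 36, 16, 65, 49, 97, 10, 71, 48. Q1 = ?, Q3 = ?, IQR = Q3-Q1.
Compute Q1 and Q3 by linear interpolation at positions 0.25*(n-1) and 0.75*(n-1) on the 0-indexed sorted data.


Sorted: 10, 14, 16, 36, 45, 48, 49, 57, 65, 71, 77, 94, 97
Q1 (25th %ile) = 36.0000
Q3 (75th %ile) = 71.0000
IQR = 71.0000 - 36.0000 = 35.0000

IQR = 35.0000


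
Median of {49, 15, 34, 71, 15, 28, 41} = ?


Sorted: 15, 15, 28, 34, 41, 49, 71
n = 7 (odd)
Middle value = 34

Median = 34


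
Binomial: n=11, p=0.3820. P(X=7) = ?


C(11,7) = 330
p^7 = 0.001187
(1-p)^4 = 0.145866
P = 330 * 0.001187 * 0.145866 = 0.0571

P(X=7) = 0.0571


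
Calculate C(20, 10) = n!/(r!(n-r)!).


C(20,10) = 20!/(10! × 10!)
= 2432902008176640000/(3628800 × 3628800)
= 184756

C(20,10) = 184756


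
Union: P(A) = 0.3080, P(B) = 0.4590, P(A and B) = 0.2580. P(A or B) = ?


P(A∪B) = 0.3080 + 0.4590 - 0.2580
= 0.7670 - 0.2580
= 0.5090

P(A∪B) = 0.5090


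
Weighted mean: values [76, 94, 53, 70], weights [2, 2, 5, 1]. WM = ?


Numerator = 76*2 + 94*2 + 53*5 + 70*1 = 675
Denominator = 2 + 2 + 5 + 1 = 10
WM = 675/10 = 67.5000

WM = 67.5000


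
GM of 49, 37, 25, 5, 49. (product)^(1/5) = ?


Product = 49 × 37 × 25 × 5 × 49 = 11104625
GM = 11104625^(1/5) = 25.6508

GM = 25.6508


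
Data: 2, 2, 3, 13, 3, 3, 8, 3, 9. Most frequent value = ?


Frequencies: 2:2, 3:4, 8:1, 9:1, 13:1
Max frequency = 4
Mode = 3

Mode = 3


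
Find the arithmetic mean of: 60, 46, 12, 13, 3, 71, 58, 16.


Sum = 60 + 46 + 12 + 13 + 3 + 71 + 58 + 16 = 279
n = 8
Mean = 279/8 = 34.8750

Mean = 34.8750


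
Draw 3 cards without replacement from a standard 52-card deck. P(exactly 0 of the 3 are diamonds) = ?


Hypergeometric: P(X=0) = C(13,0)·C(39,3) / C(52,3)
= 1 × 9139 / 22100
= 9139/22100 = 0.4135

P = 0.4135


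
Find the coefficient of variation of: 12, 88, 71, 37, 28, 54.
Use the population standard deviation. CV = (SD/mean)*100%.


Mean = 48.3333
SD = 25.7596
CV = (25.7596/48.3333)*100 = 53.2957%

CV = 53.2957%


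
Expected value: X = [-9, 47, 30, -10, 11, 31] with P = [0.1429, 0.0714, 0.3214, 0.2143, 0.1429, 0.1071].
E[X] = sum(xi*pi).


E[X] = -9*0.1429 + 47*0.0714 + 30*0.3214 - 10*0.2143 + 11*0.1429 + 31*0.1071
= -1.2861 + 3.3558 + 9.6420 - 2.1430 + 1.5719 + 3.3201
= 14.4607

E[X] = 14.4607


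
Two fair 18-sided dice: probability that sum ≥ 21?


Total outcomes = 18×18 = 324
Favorable (sum ≥ 21): 136
P = 136/324 = 0.4198

P = 0.4198


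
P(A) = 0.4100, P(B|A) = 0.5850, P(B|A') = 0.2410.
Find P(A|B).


P(B) = P(B|A)*P(A) + P(B|A')*P(A')
= 0.5850*0.4100 + 0.2410*0.5900
= 0.239850 + 0.142190 = 0.382040
P(A|B) = 0.239850/0.382040 = 0.6278

P(A|B) = 0.6278


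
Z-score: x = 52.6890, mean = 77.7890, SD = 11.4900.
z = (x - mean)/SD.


z = (52.6890 - 77.7890)/11.4900
= -25.1000/11.4900
= -2.1845

z = -2.1845


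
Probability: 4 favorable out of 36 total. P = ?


P = 4/36 = 0.1111

P = 0.1111


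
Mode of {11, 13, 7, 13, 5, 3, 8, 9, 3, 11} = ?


Frequencies: 3:2, 5:1, 7:1, 8:1, 9:1, 11:2, 13:2
Max frequency = 2
Mode = 3, 11, 13

Mode = 3, 11, 13


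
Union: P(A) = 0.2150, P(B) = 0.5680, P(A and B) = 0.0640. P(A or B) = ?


P(A∪B) = 0.2150 + 0.5680 - 0.0640
= 0.7830 - 0.0640
= 0.7190

P(A∪B) = 0.7190


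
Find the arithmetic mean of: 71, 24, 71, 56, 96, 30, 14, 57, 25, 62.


Sum = 71 + 24 + 71 + 56 + 96 + 30 + 14 + 57 + 25 + 62 = 506
n = 10
Mean = 506/10 = 50.6000

Mean = 50.6000


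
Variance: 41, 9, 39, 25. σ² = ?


Mean = 28.5000
Squared deviations: 156.2500, 380.2500, 110.2500, 12.2500
Sum = 659.0000
Variance = 659.0000/4 = 164.7500

Variance = 164.7500


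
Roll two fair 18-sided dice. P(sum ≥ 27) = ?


Total outcomes = 18×18 = 324
Favorable (sum ≥ 27): 55
P = 55/324 = 0.1698

P = 0.1698


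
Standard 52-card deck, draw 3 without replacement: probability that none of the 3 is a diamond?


P(no diamonds) = (39/52) × (38/51) × (37/50)
= 0.4135

P = 0.4135


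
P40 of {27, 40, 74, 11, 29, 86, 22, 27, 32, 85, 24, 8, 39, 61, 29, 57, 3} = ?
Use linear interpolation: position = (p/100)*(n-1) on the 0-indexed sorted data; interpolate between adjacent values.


Sorted: 3, 8, 11, 22, 24, 27, 27, 29, 29, 32, 39, 40, 57, 61, 74, 85, 86
n = 17
Index = 40/100 * 16 = 6.4000
Lower = data[6] = 27, Upper = data[7] = 29
P40 = 27 + 0.4000*(2) = 27.8000

P40 = 27.8000


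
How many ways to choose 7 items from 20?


C(20,7) = 20!/(7! × 13!)
= 2432902008176640000/(5040 × 6227020800)
= 77520

C(20,7) = 77520


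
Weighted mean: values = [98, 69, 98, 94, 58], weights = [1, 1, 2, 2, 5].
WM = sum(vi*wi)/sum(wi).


Numerator = 98*1 + 69*1 + 98*2 + 94*2 + 58*5 = 841
Denominator = 1 + 1 + 2 + 2 + 5 = 11
WM = 841/11 = 76.4545

WM = 76.4545


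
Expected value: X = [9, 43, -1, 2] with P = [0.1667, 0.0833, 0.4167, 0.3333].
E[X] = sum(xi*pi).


E[X] = 9*0.1667 + 43*0.0833 - 1*0.4167 + 2*0.3333
= 1.5003 + 3.5819 - 0.4167 + 0.6666
= 5.3321

E[X] = 5.3321


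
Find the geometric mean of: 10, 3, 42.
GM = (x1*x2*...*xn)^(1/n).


Product = 10 × 3 × 42 = 1260
GM = 1260^(1/3) = 10.8008

GM = 10.8008


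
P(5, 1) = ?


P(5,1) = 5!/4!
= 120/24
= 5

P(5,1) = 5


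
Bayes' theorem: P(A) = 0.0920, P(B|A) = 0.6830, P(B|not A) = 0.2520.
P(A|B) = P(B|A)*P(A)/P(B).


P(B) = P(B|A)*P(A) + P(B|A')*P(A')
= 0.6830*0.0920 + 0.2520*0.9080
= 0.062836 + 0.228816 = 0.291652
P(A|B) = 0.062836/0.291652 = 0.2154

P(A|B) = 0.2154


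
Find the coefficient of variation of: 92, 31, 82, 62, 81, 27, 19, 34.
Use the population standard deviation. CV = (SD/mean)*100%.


Mean = 53.5000
SD = 27.1616
CV = (27.1616/53.5000)*100 = 50.7693%

CV = 50.7693%


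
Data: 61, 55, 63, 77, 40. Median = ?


Sorted: 40, 55, 61, 63, 77
n = 5 (odd)
Middle value = 61

Median = 61


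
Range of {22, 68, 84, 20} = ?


Max = 84, Min = 20
Range = 84 - 20 = 64

Range = 64


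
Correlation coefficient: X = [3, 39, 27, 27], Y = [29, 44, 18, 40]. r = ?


Mean X = 24.0000, Mean Y = 32.7500
SD X = 13.076697, SD Y = 10.133484
Cov = 56.250000
r = 56.250000/(13.076697*10.133484) = 0.4245

r = 0.4245


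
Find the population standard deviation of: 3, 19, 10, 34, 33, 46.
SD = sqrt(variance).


Mean = 24.1667
Variance = 221.1389
SD = sqrt(221.1389) = 14.8707

SD = 14.8707


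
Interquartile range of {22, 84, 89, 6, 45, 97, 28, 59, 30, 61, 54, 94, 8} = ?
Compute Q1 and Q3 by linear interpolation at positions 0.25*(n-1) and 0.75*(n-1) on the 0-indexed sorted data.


Sorted: 6, 8, 22, 28, 30, 45, 54, 59, 61, 84, 89, 94, 97
Q1 (25th %ile) = 28.0000
Q3 (75th %ile) = 84.0000
IQR = 84.0000 - 28.0000 = 56.0000

IQR = 56.0000


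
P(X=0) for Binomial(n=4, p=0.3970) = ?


C(4,0) = 1
p^0 = 1.000000
(1-p)^4 = 0.132212
P = 1 * 1.000000 * 0.132212 = 0.1322

P(X=0) = 0.1322


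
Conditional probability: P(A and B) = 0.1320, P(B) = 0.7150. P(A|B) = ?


P(A|B) = 0.1320/0.7150 = 0.1846

P(A|B) = 0.1846


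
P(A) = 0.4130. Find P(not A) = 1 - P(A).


P(not A) = 1 - 0.4130 = 0.5870

P(not A) = 0.5870


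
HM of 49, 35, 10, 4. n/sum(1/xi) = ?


Sum of reciprocals = 1/49 + 1/35 + 1/10 + 1/4 = 0.398980
HM = 4/0.398980 = 10.0256

HM = 10.0256


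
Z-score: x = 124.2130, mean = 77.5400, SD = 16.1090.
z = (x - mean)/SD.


z = (124.2130 - 77.5400)/16.1090
= 46.6730/16.1090
= 2.8973

z = 2.8973


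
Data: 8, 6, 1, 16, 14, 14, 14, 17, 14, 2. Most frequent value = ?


Frequencies: 1:1, 2:1, 6:1, 8:1, 14:4, 16:1, 17:1
Max frequency = 4
Mode = 14

Mode = 14


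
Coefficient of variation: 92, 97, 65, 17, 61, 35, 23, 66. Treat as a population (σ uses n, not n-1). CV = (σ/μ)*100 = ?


Mean = 57.0000
SD = 27.8971
CV = (27.8971/57.0000)*100 = 48.9423%

CV = 48.9423%


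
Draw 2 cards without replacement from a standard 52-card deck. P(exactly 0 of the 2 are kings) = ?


Hypergeometric: P(X=0) = C(4,0)·C(48,2) / C(52,2)
= 1 × 1128 / 1326
= 1128/1326 = 0.8507

P = 0.8507


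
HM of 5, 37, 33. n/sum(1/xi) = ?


Sum of reciprocals = 1/5 + 1/37 + 1/33 = 0.257330
HM = 3/0.257330 = 11.6582

HM = 11.6582


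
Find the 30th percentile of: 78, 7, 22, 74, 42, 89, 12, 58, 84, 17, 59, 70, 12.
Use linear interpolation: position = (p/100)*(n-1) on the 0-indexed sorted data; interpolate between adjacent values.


Sorted: 7, 12, 12, 17, 22, 42, 58, 59, 70, 74, 78, 84, 89
n = 13
Index = 30/100 * 12 = 3.6000
Lower = data[3] = 17, Upper = data[4] = 22
P30 = 17 + 0.6000*(5) = 20.0000

P30 = 20.0000


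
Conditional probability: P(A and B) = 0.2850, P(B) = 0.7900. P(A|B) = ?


P(A|B) = 0.2850/0.7900 = 0.3608

P(A|B) = 0.3608


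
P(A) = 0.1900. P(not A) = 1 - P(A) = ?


P(not A) = 1 - 0.1900 = 0.8100

P(not A) = 0.8100


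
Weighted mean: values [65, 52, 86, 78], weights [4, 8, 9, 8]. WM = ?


Numerator = 65*4 + 52*8 + 86*9 + 78*8 = 2074
Denominator = 4 + 8 + 9 + 8 = 29
WM = 2074/29 = 71.5172

WM = 71.5172


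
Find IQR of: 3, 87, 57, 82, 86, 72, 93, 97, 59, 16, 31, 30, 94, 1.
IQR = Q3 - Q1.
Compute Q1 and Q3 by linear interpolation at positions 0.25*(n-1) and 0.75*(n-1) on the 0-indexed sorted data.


Sorted: 1, 3, 16, 30, 31, 57, 59, 72, 82, 86, 87, 93, 94, 97
Q1 (25th %ile) = 30.2500
Q3 (75th %ile) = 86.7500
IQR = 86.7500 - 30.2500 = 56.5000

IQR = 56.5000


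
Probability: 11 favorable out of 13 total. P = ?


P = 11/13 = 0.8462

P = 0.8462


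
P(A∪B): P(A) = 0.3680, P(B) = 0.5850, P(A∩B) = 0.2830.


P(A∪B) = 0.3680 + 0.5850 - 0.2830
= 0.9530 - 0.2830
= 0.6700

P(A∪B) = 0.6700


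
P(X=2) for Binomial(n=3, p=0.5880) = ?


C(3,2) = 3
p^2 = 0.345744
(1-p)^1 = 0.412000
P = 3 * 0.345744 * 0.412000 = 0.4273

P(X=2) = 0.4273


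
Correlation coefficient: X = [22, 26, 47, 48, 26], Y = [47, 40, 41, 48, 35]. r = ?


Mean X = 33.8000, Mean Y = 42.2000
SD X = 11.285389, SD Y = 4.791659
Cov = 16.640000
r = 16.640000/(11.285389*4.791659) = 0.3077

r = 0.3077


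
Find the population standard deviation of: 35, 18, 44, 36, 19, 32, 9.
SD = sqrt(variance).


Mean = 27.5714
Variance = 132.2449
SD = sqrt(132.2449) = 11.4998

SD = 11.4998


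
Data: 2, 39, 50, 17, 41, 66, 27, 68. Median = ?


Sorted: 2, 17, 27, 39, 41, 50, 66, 68
n = 8 (even)
Middle values: 39 and 41
Median = (39+41)/2 = 40.0000

Median = 40.0000


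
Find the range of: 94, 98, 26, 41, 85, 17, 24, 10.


Max = 98, Min = 10
Range = 98 - 10 = 88

Range = 88


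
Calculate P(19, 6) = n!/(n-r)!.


P(19,6) = 19!/13!
= 121645100408832000/6227020800
= 19535040

P(19,6) = 19535040


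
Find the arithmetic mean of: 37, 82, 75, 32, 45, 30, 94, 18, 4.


Sum = 37 + 82 + 75 + 32 + 45 + 30 + 94 + 18 + 4 = 417
n = 9
Mean = 417/9 = 46.3333

Mean = 46.3333


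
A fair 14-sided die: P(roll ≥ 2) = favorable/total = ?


Favorable outcomes (roll ≥ 2): 13
Total outcomes = 14
P = 13/14 = 0.9286

P = 0.9286


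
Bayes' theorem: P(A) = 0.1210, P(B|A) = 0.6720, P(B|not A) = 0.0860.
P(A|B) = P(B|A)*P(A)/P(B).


P(B) = P(B|A)*P(A) + P(B|A')*P(A')
= 0.6720*0.1210 + 0.0860*0.8790
= 0.081312 + 0.075594 = 0.156906
P(A|B) = 0.081312/0.156906 = 0.5182

P(A|B) = 0.5182


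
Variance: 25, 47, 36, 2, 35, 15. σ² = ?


Mean = 26.6667
Squared deviations: 2.7778, 413.4444, 87.1111, 608.4444, 69.4444, 136.1111
Sum = 1317.3333
Variance = 1317.3333/6 = 219.5556

Variance = 219.5556


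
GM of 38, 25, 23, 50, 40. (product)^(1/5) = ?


Product = 38 × 25 × 23 × 50 × 40 = 43700000
GM = 43700000^(1/5) = 33.7362

GM = 33.7362


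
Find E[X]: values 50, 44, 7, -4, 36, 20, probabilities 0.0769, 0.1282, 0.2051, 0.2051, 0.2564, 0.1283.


E[X] = 50*0.0769 + 44*0.1282 + 7*0.2051 - 4*0.2051 + 36*0.2564 + 20*0.1283
= 3.8450 + 5.6408 + 1.4357 - 0.8204 + 9.2304 + 2.5660
= 21.8975

E[X] = 21.8975


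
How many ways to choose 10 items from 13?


C(13,10) = 13!/(10! × 3!)
= 6227020800/(3628800 × 6)
= 286

C(13,10) = 286


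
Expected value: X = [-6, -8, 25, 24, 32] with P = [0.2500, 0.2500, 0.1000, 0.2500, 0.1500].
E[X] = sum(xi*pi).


E[X] = -6*0.2500 - 8*0.2500 + 25*0.1000 + 24*0.2500 + 32*0.1500
= -1.5000 - 2.0000 + 2.5000 + 6.0000 + 4.8000
= 9.8000

E[X] = 9.8000


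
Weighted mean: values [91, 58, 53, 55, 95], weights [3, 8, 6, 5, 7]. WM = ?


Numerator = 91*3 + 58*8 + 53*6 + 55*5 + 95*7 = 1995
Denominator = 3 + 8 + 6 + 5 + 7 = 29
WM = 1995/29 = 68.7931

WM = 68.7931


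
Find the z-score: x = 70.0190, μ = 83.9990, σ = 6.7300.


z = (70.0190 - 83.9990)/6.7300
= -13.9800/6.7300
= -2.0773

z = -2.0773


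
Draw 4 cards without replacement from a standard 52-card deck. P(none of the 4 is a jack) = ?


P(no jacks) = (48/52) × (47/51) × (46/50) × (45/49)
= 0.7187

P = 0.7187


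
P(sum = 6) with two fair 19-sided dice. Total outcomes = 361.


Total outcomes = 19×19 = 361
Favorable (sum = 6): 5
P = 5/361 = 0.0139

P = 0.0139


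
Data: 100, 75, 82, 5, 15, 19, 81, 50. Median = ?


Sorted: 5, 15, 19, 50, 75, 81, 82, 100
n = 8 (even)
Middle values: 50 and 75
Median = (50+75)/2 = 62.5000

Median = 62.5000


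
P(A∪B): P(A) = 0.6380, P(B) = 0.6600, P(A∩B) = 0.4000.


P(A∪B) = 0.6380 + 0.6600 - 0.4000
= 1.2980 - 0.4000
= 0.8980

P(A∪B) = 0.8980


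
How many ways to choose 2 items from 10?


C(10,2) = 10!/(2! × 8!)
= 3628800/(2 × 40320)
= 45

C(10,2) = 45


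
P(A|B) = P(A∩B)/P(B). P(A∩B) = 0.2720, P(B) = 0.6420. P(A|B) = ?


P(A|B) = 0.2720/0.6420 = 0.4237

P(A|B) = 0.4237


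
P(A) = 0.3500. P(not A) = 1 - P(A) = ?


P(not A) = 1 - 0.3500 = 0.6500

P(not A) = 0.6500


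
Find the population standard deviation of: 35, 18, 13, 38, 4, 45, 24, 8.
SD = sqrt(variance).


Mean = 23.1250
Variance = 195.6094
SD = sqrt(195.6094) = 13.9860

SD = 13.9860


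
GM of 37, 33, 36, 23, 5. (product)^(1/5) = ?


Product = 37 × 33 × 36 × 23 × 5 = 5054940
GM = 5054940^(1/5) = 21.9151

GM = 21.9151


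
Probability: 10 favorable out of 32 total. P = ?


P = 10/32 = 0.3125

P = 0.3125


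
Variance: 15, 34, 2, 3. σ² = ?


Mean = 13.5000
Squared deviations: 2.2500, 420.2500, 132.2500, 110.2500
Sum = 665.0000
Variance = 665.0000/4 = 166.2500

Variance = 166.2500


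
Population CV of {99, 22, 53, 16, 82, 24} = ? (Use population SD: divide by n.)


Mean = 49.3333
SD = 31.7473
CV = (31.7473/49.3333)*100 = 64.3526%

CV = 64.3526%


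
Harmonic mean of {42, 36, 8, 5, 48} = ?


Sum of reciprocals = 1/42 + 1/36 + 1/8 + 1/5 + 1/48 = 0.397421
HM = 5/0.397421 = 12.5811

HM = 12.5811


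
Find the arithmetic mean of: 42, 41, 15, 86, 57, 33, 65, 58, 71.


Sum = 42 + 41 + 15 + 86 + 57 + 33 + 65 + 58 + 71 = 468
n = 9
Mean = 468/9 = 52.0000

Mean = 52.0000


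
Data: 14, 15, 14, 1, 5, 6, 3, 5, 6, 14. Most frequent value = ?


Frequencies: 1:1, 3:1, 5:2, 6:2, 14:3, 15:1
Max frequency = 3
Mode = 14

Mode = 14


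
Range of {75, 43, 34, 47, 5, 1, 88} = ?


Max = 88, Min = 1
Range = 88 - 1 = 87

Range = 87


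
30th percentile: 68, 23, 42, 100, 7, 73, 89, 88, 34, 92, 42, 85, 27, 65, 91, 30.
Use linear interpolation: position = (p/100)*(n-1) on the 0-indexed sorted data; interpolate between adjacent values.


Sorted: 7, 23, 27, 30, 34, 42, 42, 65, 68, 73, 85, 88, 89, 91, 92, 100
n = 16
Index = 30/100 * 15 = 4.5000
Lower = data[4] = 34, Upper = data[5] = 42
P30 = 34 + 0.5000*(8) = 38.0000

P30 = 38.0000


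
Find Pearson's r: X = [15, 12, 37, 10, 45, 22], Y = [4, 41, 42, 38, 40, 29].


Mean X = 23.5000, Mean Y = 32.3333
SD X = 13.124405, SD Y = 13.374935
Cov = 60.833333
r = 60.833333/(13.124405*13.374935) = 0.3466

r = 0.3466


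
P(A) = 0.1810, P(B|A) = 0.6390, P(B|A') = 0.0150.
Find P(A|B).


P(B) = P(B|A)*P(A) + P(B|A')*P(A')
= 0.6390*0.1810 + 0.0150*0.8190
= 0.115659 + 0.012285 = 0.127944
P(A|B) = 0.115659/0.127944 = 0.9040

P(A|B) = 0.9040


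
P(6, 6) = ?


P(6,6) = 6!/0!
= 720/1
= 720

P(6,6) = 720


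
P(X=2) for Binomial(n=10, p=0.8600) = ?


C(10,2) = 45
p^2 = 0.739600
(1-p)^8 = 1.475789e-07
P = 45 * 0.739600 * 1.475789e-07 = 4.9117e-06

P(X=2) = 4.9117e-06


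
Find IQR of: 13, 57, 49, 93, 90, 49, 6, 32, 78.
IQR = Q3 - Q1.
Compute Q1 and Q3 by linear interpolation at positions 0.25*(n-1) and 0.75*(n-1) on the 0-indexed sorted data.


Sorted: 6, 13, 32, 49, 49, 57, 78, 90, 93
Q1 (25th %ile) = 32.0000
Q3 (75th %ile) = 78.0000
IQR = 78.0000 - 32.0000 = 46.0000

IQR = 46.0000


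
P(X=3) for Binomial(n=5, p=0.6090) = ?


C(5,3) = 10
p^3 = 0.225867
(1-p)^2 = 0.152881
P = 10 * 0.225867 * 0.152881 = 0.3453

P(X=3) = 0.3453


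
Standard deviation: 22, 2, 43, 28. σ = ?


Mean = 23.7500
Variance = 216.1875
SD = sqrt(216.1875) = 14.7033

SD = 14.7033


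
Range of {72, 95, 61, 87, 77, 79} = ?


Max = 95, Min = 61
Range = 95 - 61 = 34

Range = 34


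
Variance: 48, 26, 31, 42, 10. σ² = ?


Mean = 31.4000
Squared deviations: 275.5600, 29.1600, 0.1600, 112.3600, 457.9600
Sum = 875.2000
Variance = 875.2000/5 = 175.0400

Variance = 175.0400


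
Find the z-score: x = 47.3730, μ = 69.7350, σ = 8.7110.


z = (47.3730 - 69.7350)/8.7110
= -22.3620/8.7110
= -2.5671

z = -2.5671


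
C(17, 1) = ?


C(17,1) = 17!/(1! × 16!)
= 355687428096000/(1 × 20922789888000)
= 17

C(17,1) = 17


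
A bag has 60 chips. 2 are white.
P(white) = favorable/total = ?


P = 2/60 = 0.0333

P = 0.0333


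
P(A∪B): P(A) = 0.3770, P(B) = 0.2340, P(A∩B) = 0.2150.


P(A∪B) = 0.3770 + 0.2340 - 0.2150
= 0.6110 - 0.2150
= 0.3960

P(A∪B) = 0.3960


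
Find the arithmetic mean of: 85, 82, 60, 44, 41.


Sum = 85 + 82 + 60 + 44 + 41 = 312
n = 5
Mean = 312/5 = 62.4000

Mean = 62.4000


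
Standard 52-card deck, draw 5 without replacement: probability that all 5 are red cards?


P(all red cards) = (26/52) × (25/51) × (24/50) × (23/49) × (22/48)
= 0.0253

P = 0.0253


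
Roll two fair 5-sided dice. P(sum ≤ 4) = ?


Total outcomes = 5×5 = 25
Favorable (sum ≤ 4): 6
P = 6/25 = 0.2400

P = 0.2400


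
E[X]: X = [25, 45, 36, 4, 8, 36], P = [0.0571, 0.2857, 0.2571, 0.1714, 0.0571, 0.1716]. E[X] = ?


E[X] = 25*0.0571 + 45*0.2857 + 36*0.2571 + 4*0.1714 + 8*0.0571 + 36*0.1716
= 1.4275 + 12.8565 + 9.2556 + 0.6856 + 0.4568 + 6.1776
= 30.8596

E[X] = 30.8596


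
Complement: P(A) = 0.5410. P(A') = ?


P(not A) = 1 - 0.5410 = 0.4590

P(not A) = 0.4590


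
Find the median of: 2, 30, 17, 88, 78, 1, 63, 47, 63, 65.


Sorted: 1, 2, 17, 30, 47, 63, 63, 65, 78, 88
n = 10 (even)
Middle values: 47 and 63
Median = (47+63)/2 = 55.0000

Median = 55.0000


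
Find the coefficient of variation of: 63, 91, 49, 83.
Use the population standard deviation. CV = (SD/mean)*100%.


Mean = 71.5000
SD = 16.5151
CV = (16.5151/71.5000)*100 = 23.0981%

CV = 23.0981%


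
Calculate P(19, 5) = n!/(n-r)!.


P(19,5) = 19!/14!
= 121645100408832000/87178291200
= 1395360

P(19,5) = 1395360


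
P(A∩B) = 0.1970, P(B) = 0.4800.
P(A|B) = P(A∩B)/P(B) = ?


P(A|B) = 0.1970/0.4800 = 0.4104

P(A|B) = 0.4104


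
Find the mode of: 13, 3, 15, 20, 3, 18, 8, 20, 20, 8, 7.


Frequencies: 3:2, 7:1, 8:2, 13:1, 15:1, 18:1, 20:3
Max frequency = 3
Mode = 20

Mode = 20


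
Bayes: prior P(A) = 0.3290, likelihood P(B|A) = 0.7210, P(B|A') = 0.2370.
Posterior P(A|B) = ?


P(B) = P(B|A)*P(A) + P(B|A')*P(A')
= 0.7210*0.3290 + 0.2370*0.6710
= 0.237209 + 0.159027 = 0.396236
P(A|B) = 0.237209/0.396236 = 0.5987

P(A|B) = 0.5987


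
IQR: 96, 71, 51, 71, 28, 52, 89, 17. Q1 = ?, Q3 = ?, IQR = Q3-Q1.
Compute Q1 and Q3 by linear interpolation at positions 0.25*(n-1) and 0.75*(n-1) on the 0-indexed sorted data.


Sorted: 17, 28, 51, 52, 71, 71, 89, 96
Q1 (25th %ile) = 45.2500
Q3 (75th %ile) = 75.5000
IQR = 75.5000 - 45.2500 = 30.2500

IQR = 30.2500


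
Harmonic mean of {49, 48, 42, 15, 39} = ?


Sum of reciprocals = 1/49 + 1/48 + 1/42 + 1/15 + 1/39 = 0.157359
HM = 5/0.157359 = 31.7745

HM = 31.7745


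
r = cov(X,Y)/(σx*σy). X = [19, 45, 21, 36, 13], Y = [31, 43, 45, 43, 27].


Mean X = 26.8000, Mean Y = 37.8000
SD X = 11.838919, SD Y = 7.332121
Cov = 60.560000
r = 60.560000/(11.838919*7.332121) = 0.6977

r = 0.6977


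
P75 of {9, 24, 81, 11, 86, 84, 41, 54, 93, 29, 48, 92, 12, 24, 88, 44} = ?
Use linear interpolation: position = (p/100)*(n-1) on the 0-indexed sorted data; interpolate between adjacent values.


Sorted: 9, 11, 12, 24, 24, 29, 41, 44, 48, 54, 81, 84, 86, 88, 92, 93
n = 16
Index = 75/100 * 15 = 11.2500
Lower = data[11] = 84, Upper = data[12] = 86
P75 = 84 + 0.2500*(2) = 84.5000

P75 = 84.5000


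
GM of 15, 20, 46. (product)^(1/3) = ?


Product = 15 × 20 × 46 = 13800
GM = 13800^(1/3) = 23.9861

GM = 23.9861


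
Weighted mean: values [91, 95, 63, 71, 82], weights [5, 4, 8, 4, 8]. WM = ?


Numerator = 91*5 + 95*4 + 63*8 + 71*4 + 82*8 = 2279
Denominator = 5 + 4 + 8 + 4 + 8 = 29
WM = 2279/29 = 78.5862

WM = 78.5862


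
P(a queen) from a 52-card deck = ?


4 queens in 52 cards
P = 4/52 = 0.0769

P = 0.0769


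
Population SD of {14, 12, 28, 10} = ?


Mean = 16.0000
Variance = 50.0000
SD = sqrt(50.0000) = 7.0711

SD = 7.0711


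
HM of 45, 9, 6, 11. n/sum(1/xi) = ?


Sum of reciprocals = 1/45 + 1/9 + 1/6 + 1/11 = 0.390909
HM = 4/0.390909 = 10.2326

HM = 10.2326


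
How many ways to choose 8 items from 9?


C(9,8) = 9!/(8! × 1!)
= 362880/(40320 × 1)
= 9

C(9,8) = 9


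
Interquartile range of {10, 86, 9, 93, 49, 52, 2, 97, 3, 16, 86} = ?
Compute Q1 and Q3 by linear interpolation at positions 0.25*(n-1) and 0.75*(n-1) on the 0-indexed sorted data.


Sorted: 2, 3, 9, 10, 16, 49, 52, 86, 86, 93, 97
Q1 (25th %ile) = 9.5000
Q3 (75th %ile) = 86.0000
IQR = 86.0000 - 9.5000 = 76.5000

IQR = 76.5000


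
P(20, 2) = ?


P(20,2) = 20!/18!
= 2432902008176640000/6402373705728000
= 380

P(20,2) = 380


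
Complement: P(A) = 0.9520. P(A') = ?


P(not A) = 1 - 0.9520 = 0.0480

P(not A) = 0.0480


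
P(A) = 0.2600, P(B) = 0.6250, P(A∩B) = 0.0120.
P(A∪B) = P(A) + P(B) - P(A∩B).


P(A∪B) = 0.2600 + 0.6250 - 0.0120
= 0.8850 - 0.0120
= 0.8730

P(A∪B) = 0.8730


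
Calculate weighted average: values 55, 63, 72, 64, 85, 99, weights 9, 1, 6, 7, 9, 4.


Numerator = 55*9 + 63*1 + 72*6 + 64*7 + 85*9 + 99*4 = 2599
Denominator = 9 + 1 + 6 + 7 + 9 + 4 = 36
WM = 2599/36 = 72.1944

WM = 72.1944


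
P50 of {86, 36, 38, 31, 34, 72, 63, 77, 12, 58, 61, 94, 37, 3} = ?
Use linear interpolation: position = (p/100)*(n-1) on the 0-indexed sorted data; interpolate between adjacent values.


Sorted: 3, 12, 31, 34, 36, 37, 38, 58, 61, 63, 72, 77, 86, 94
n = 14
Index = 50/100 * 13 = 6.5000
Lower = data[6] = 38, Upper = data[7] = 58
P50 = 38 + 0.5000*(20) = 48.0000

P50 = 48.0000


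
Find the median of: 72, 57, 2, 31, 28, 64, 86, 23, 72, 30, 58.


Sorted: 2, 23, 28, 30, 31, 57, 58, 64, 72, 72, 86
n = 11 (odd)
Middle value = 57

Median = 57


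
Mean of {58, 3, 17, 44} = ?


Sum = 58 + 3 + 17 + 44 = 122
n = 4
Mean = 122/4 = 30.5000

Mean = 30.5000


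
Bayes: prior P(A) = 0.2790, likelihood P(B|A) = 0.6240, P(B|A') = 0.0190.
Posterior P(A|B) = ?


P(B) = P(B|A)*P(A) + P(B|A')*P(A')
= 0.6240*0.2790 + 0.0190*0.7210
= 0.174096 + 0.013699 = 0.187795
P(A|B) = 0.174096/0.187795 = 0.9271

P(A|B) = 0.9271


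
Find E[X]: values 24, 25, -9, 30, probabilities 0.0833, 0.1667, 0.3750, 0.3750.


E[X] = 24*0.0833 + 25*0.1667 - 9*0.3750 + 30*0.3750
= 1.9992 + 4.1675 - 3.3750 + 11.2500
= 14.0417

E[X] = 14.0417


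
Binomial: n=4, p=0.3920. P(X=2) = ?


C(4,2) = 6
p^2 = 0.153664
(1-p)^2 = 0.369664
P = 6 * 0.153664 * 0.369664 = 0.3408

P(X=2) = 0.3408


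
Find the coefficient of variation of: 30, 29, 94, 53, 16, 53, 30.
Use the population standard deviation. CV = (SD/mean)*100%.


Mean = 43.5714
SD = 24.0883
CV = (24.0883/43.5714)*100 = 55.2846%

CV = 55.2846%


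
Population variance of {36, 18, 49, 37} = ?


Mean = 35.0000
Squared deviations: 1.0000, 289.0000, 196.0000, 4.0000
Sum = 490.0000
Variance = 490.0000/4 = 122.5000

Variance = 122.5000


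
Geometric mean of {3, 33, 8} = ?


Product = 3 × 33 × 8 = 792
GM = 792^(1/3) = 9.2521

GM = 9.2521


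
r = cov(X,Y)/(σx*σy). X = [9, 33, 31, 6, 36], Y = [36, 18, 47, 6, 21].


Mean X = 23.0000, Mean Y = 25.6000
SD X = 12.790622, SD Y = 14.347125
Cov = 44.600000
r = 44.600000/(12.790622*14.347125) = 0.2430

r = 0.2430


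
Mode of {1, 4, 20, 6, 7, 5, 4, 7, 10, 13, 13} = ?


Frequencies: 1:1, 4:2, 5:1, 6:1, 7:2, 10:1, 13:2, 20:1
Max frequency = 2
Mode = 4, 7, 13

Mode = 4, 7, 13


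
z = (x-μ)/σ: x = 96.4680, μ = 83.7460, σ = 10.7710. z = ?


z = (96.4680 - 83.7460)/10.7710
= 12.7220/10.7710
= 1.1811

z = 1.1811


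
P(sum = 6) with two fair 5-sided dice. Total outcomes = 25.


Total outcomes = 5×5 = 25
Favorable (sum = 6): 5
P = 5/25 = 0.2000

P = 0.2000


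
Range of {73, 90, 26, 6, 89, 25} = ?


Max = 90, Min = 6
Range = 90 - 6 = 84

Range = 84


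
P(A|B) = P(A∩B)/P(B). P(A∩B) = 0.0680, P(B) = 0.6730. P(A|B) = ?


P(A|B) = 0.0680/0.6730 = 0.1010

P(A|B) = 0.1010


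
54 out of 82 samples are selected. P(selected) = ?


P = 54/82 = 0.6585

P = 0.6585


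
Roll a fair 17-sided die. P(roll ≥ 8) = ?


Favorable outcomes (roll ≥ 8): 10
Total outcomes = 17
P = 10/17 = 0.5882

P = 0.5882


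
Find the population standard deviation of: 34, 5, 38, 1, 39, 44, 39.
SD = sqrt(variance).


Mean = 28.5714
Variance = 269.9592
SD = sqrt(269.9592) = 16.4304

SD = 16.4304


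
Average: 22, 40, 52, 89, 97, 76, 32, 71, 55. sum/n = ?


Sum = 22 + 40 + 52 + 89 + 97 + 76 + 32 + 71 + 55 = 534
n = 9
Mean = 534/9 = 59.3333

Mean = 59.3333


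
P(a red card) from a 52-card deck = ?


26 red cards in 52 cards
P = 26/52 = 0.5000

P = 0.5000


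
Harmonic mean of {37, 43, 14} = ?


Sum of reciprocals = 1/37 + 1/43 + 1/14 = 0.121711
HM = 3/0.121711 = 24.6485

HM = 24.6485


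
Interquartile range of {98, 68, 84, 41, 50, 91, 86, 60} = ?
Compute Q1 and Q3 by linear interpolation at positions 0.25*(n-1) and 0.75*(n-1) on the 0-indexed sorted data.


Sorted: 41, 50, 60, 68, 84, 86, 91, 98
Q1 (25th %ile) = 57.5000
Q3 (75th %ile) = 87.2500
IQR = 87.2500 - 57.5000 = 29.7500

IQR = 29.7500


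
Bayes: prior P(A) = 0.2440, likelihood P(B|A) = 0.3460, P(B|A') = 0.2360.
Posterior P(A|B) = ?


P(B) = P(B|A)*P(A) + P(B|A')*P(A')
= 0.3460*0.2440 + 0.2360*0.7560
= 0.084424 + 0.178416 = 0.262840
P(A|B) = 0.084424/0.262840 = 0.3212

P(A|B) = 0.3212


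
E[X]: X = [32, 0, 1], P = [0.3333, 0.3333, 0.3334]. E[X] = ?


E[X] = 32*0.3333 + 0*0.3333 + 1*0.3334
= 10.6656 + 0 + 0.3334
= 10.9990

E[X] = 10.9990


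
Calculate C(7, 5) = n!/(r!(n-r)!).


C(7,5) = 7!/(5! × 2!)
= 5040/(120 × 2)
= 21

C(7,5) = 21


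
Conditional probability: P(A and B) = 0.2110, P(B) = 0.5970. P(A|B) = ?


P(A|B) = 0.2110/0.5970 = 0.3534

P(A|B) = 0.3534


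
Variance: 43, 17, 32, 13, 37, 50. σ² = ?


Mean = 32.0000
Squared deviations: 121.0000, 225.0000, 0, 361.0000, 25.0000, 324.0000
Sum = 1056.0000
Variance = 1056.0000/6 = 176.0000

Variance = 176.0000


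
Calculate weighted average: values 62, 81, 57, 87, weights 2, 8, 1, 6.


Numerator = 62*2 + 81*8 + 57*1 + 87*6 = 1351
Denominator = 2 + 8 + 1 + 6 = 17
WM = 1351/17 = 79.4706

WM = 79.4706


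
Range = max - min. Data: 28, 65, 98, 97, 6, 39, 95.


Max = 98, Min = 6
Range = 98 - 6 = 92

Range = 92
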